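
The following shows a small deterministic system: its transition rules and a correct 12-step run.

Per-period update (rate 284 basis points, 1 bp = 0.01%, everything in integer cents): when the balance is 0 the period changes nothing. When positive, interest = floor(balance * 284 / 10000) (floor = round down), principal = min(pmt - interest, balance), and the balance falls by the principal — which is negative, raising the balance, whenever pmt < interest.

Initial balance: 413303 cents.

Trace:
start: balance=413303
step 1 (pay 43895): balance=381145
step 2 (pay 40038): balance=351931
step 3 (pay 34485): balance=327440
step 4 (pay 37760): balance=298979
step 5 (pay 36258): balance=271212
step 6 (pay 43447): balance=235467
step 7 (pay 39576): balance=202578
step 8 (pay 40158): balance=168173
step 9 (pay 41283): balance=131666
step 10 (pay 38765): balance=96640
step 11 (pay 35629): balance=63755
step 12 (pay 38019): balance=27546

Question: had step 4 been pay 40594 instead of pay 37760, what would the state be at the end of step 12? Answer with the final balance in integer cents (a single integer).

23999

(re-executing from step 4 with the substitution; state before step 4: balance=327440)
step 4 (pay 40594): balance=296145
step 5 (pay 36258): balance=268297
step 6 (pay 43447): balance=232469
step 7 (pay 39576): balance=199495
step 8 (pay 40158): balance=165002
step 9 (pay 41283): balance=128405
step 10 (pay 38765): balance=93286
step 11 (pay 35629): balance=60306
step 12 (pay 38019): balance=23999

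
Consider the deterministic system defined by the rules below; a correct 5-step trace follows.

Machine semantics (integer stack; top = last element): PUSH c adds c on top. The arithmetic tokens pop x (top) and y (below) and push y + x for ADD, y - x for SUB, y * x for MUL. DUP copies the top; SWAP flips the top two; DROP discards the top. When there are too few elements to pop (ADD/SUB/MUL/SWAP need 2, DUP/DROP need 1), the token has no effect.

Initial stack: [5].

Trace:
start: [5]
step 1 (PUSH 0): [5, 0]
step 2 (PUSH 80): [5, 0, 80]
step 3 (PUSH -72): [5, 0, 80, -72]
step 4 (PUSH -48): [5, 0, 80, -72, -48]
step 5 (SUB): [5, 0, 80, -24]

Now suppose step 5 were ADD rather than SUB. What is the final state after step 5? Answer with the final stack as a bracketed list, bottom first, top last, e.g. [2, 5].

(re-executing from step 5 with the substitution; state before step 5: [5, 0, 80, -72, -48])
step 5 (ADD): [5, 0, 80, -120]

[5, 0, 80, -120]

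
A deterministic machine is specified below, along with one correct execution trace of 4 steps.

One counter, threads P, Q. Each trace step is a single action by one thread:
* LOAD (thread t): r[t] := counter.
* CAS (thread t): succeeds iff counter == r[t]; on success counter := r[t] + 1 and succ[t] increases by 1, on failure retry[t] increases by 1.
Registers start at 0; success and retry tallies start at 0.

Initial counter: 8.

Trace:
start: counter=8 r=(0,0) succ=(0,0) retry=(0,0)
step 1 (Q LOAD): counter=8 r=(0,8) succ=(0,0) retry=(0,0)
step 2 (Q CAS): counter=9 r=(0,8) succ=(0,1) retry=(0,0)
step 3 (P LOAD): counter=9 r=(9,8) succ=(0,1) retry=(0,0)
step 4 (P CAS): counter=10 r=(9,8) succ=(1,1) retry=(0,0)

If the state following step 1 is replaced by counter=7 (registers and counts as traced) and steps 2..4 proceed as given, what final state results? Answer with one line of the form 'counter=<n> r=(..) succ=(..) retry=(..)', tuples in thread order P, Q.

state after step 1 := counter=7 r=(0,8) succ=(0,0) retry=(0,0)
step 2 (Q CAS): counter=7 r=(0,8) succ=(0,0) retry=(0,1)
step 3 (P LOAD): counter=7 r=(7,8) succ=(0,0) retry=(0,1)
step 4 (P CAS): counter=8 r=(7,8) succ=(1,0) retry=(0,1)

counter=8 r=(7,8) succ=(1,0) retry=(0,1)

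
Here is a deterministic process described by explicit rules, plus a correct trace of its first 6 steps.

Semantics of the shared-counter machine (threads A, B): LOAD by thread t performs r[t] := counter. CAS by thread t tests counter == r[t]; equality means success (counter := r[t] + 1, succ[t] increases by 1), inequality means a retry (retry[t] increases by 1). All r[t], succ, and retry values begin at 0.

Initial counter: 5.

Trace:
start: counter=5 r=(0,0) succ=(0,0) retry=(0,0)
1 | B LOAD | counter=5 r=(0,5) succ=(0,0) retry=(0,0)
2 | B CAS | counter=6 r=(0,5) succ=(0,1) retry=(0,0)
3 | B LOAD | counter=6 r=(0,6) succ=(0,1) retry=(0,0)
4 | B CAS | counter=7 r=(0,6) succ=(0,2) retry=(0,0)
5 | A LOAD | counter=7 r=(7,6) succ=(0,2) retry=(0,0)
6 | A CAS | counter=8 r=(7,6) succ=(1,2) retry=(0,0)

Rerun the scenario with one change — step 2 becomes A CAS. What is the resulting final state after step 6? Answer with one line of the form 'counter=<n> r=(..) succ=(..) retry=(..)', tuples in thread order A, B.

(re-executing from step 2 with the substitution; state before step 2: counter=5 r=(0,5) succ=(0,0) retry=(0,0))
2 | A CAS | counter=5 r=(0,5) succ=(0,0) retry=(1,0)
3 | B LOAD | counter=5 r=(0,5) succ=(0,0) retry=(1,0)
4 | B CAS | counter=6 r=(0,5) succ=(0,1) retry=(1,0)
5 | A LOAD | counter=6 r=(6,5) succ=(0,1) retry=(1,0)
6 | A CAS | counter=7 r=(6,5) succ=(1,1) retry=(1,0)

counter=7 r=(6,5) succ=(1,1) retry=(1,0)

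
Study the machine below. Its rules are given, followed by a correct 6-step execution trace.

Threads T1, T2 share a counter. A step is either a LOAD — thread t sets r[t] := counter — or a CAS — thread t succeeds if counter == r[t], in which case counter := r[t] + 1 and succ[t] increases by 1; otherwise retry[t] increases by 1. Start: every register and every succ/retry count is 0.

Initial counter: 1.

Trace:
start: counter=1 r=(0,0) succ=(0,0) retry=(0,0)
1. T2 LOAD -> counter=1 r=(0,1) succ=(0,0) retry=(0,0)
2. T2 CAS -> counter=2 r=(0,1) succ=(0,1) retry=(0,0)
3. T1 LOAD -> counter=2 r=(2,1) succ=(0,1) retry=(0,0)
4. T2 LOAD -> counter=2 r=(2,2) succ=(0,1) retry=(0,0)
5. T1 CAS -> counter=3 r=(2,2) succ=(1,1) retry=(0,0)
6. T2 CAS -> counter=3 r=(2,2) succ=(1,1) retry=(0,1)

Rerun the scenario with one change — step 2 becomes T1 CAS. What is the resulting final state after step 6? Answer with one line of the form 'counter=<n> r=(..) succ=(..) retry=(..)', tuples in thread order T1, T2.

counter=2 r=(1,1) succ=(1,0) retry=(1,1)

(re-executing from step 2 with the substitution; state before step 2: counter=1 r=(0,1) succ=(0,0) retry=(0,0))
2. T1 CAS -> counter=1 r=(0,1) succ=(0,0) retry=(1,0)
3. T1 LOAD -> counter=1 r=(1,1) succ=(0,0) retry=(1,0)
4. T2 LOAD -> counter=1 r=(1,1) succ=(0,0) retry=(1,0)
5. T1 CAS -> counter=2 r=(1,1) succ=(1,0) retry=(1,0)
6. T2 CAS -> counter=2 r=(1,1) succ=(1,0) retry=(1,1)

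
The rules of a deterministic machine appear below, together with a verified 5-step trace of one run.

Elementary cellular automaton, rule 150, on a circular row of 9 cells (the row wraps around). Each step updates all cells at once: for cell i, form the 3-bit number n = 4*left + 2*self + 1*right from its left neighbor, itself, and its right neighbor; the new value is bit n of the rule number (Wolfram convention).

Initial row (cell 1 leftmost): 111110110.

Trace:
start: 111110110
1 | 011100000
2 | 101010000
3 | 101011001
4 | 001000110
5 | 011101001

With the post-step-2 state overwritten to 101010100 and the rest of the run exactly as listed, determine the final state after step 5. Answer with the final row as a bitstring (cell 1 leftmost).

state after step 2 := 101010100
3 | 101010111
4 | 001010011
5 | 111011100

111011100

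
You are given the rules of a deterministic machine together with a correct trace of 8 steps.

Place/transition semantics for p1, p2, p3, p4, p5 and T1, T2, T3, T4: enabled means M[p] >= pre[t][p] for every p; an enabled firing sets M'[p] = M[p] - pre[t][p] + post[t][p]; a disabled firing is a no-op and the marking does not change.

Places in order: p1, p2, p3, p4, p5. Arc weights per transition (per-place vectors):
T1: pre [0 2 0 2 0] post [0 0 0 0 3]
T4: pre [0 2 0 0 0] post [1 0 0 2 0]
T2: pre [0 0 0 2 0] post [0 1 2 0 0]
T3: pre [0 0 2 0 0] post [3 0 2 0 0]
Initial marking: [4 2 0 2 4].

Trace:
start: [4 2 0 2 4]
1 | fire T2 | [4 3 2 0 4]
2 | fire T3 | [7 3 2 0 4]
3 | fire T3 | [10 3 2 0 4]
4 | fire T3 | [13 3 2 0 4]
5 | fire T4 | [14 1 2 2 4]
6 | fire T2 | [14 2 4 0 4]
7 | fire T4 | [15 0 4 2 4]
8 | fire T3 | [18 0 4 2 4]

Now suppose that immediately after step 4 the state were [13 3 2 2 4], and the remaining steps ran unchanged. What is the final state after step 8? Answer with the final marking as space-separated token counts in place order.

state after step 4 := [13 3 2 2 4]
5 | fire T4 | [14 1 2 4 4]
6 | fire T2 | [14 2 4 2 4]
7 | fire T4 | [15 0 4 4 4]
8 | fire T3 | [18 0 4 4 4]

18 0 4 4 4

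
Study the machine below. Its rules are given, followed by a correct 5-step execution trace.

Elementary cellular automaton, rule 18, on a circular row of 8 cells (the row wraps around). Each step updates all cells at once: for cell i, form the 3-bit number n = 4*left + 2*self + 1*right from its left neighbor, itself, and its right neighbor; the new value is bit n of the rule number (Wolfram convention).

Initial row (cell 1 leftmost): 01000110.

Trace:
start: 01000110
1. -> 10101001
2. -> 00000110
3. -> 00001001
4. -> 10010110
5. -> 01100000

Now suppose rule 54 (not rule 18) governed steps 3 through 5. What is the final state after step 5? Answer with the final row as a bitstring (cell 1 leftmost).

01100000

(re-executing steps 3..5 under rule 54; state before step 3: 00000110)
3. -> 00001001
4. -> 10011111
5. -> 01100000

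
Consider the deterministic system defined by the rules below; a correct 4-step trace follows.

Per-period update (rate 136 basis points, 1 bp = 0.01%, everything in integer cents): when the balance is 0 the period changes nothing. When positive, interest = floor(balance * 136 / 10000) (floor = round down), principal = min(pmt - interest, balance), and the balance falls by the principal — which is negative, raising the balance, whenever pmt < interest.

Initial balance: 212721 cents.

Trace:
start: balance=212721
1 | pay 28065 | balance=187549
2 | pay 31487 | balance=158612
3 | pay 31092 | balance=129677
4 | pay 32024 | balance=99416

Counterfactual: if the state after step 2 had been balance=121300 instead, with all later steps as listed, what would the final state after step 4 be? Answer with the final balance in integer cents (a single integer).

61082

state after step 2 := balance=121300
3 | pay 31092 | balance=91857
4 | pay 32024 | balance=61082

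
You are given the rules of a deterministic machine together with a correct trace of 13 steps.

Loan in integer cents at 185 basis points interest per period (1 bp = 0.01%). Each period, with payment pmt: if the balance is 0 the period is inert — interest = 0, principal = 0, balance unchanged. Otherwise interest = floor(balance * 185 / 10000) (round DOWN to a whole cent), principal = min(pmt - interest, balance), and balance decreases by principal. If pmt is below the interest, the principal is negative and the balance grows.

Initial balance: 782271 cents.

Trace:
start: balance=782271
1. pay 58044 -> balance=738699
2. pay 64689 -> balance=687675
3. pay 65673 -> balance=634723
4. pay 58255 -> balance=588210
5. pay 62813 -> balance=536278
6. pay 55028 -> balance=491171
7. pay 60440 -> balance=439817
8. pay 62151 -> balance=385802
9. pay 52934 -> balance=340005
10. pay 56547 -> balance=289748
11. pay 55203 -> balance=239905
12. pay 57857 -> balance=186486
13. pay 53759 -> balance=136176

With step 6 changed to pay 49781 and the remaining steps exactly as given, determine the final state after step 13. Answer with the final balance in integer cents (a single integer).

(re-executing from step 6 with the substitution; state before step 6: balance=536278)
6. pay 49781 -> balance=496418
7. pay 60440 -> balance=445161
8. pay 62151 -> balance=391245
9. pay 52934 -> balance=345549
10. pay 56547 -> balance=295394
11. pay 55203 -> balance=245655
12. pay 57857 -> balance=192342
13. pay 53759 -> balance=142141

142141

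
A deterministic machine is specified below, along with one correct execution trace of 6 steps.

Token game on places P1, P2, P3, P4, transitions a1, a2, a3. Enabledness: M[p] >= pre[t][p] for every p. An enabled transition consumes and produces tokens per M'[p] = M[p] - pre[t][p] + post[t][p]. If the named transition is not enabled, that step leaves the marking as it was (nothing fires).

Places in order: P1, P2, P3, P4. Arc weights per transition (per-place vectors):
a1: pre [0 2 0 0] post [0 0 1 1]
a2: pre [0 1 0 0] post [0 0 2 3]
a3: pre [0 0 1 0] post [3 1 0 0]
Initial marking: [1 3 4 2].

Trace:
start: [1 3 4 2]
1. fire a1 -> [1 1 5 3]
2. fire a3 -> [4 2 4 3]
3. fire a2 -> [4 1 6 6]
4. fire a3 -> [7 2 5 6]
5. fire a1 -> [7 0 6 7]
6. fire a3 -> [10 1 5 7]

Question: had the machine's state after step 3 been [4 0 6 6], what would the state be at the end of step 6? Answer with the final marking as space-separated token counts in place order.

state after step 3 := [4 0 6 6]
4. fire a3 -> [7 1 5 6]
5. fire a1 -> [7 1 5 6]
6. fire a3 -> [10 2 4 6]

10 2 4 6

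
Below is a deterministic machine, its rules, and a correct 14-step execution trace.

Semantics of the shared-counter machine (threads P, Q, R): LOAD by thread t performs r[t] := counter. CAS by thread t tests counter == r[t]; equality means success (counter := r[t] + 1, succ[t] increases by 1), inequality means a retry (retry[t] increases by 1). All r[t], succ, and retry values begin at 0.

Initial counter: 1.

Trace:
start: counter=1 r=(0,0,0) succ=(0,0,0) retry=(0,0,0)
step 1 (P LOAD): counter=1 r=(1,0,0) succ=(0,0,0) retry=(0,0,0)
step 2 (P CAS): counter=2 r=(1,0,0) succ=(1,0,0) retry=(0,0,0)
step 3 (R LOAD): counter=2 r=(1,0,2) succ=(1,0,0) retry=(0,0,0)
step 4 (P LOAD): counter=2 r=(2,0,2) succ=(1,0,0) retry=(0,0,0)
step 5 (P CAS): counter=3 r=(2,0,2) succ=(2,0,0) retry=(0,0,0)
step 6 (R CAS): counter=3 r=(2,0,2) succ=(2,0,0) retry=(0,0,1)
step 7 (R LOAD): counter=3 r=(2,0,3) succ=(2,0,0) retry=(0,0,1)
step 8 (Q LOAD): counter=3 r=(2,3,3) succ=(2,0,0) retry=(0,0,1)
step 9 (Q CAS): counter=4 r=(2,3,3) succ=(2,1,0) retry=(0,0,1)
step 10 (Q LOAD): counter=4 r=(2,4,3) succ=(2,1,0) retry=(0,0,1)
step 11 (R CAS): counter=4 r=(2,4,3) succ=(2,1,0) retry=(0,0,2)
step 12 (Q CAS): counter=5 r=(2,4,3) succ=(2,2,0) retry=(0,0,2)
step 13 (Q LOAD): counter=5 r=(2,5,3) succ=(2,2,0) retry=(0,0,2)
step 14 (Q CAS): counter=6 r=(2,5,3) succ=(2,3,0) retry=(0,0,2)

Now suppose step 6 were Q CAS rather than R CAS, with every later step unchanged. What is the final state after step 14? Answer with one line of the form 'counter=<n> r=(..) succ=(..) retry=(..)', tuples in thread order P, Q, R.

(re-executing from step 6 with the substitution; state before step 6: counter=3 r=(2,0,2) succ=(2,0,0) retry=(0,0,0))
step 6 (Q CAS): counter=3 r=(2,0,2) succ=(2,0,0) retry=(0,1,0)
step 7 (R LOAD): counter=3 r=(2,0,3) succ=(2,0,0) retry=(0,1,0)
step 8 (Q LOAD): counter=3 r=(2,3,3) succ=(2,0,0) retry=(0,1,0)
step 9 (Q CAS): counter=4 r=(2,3,3) succ=(2,1,0) retry=(0,1,0)
step 10 (Q LOAD): counter=4 r=(2,4,3) succ=(2,1,0) retry=(0,1,0)
step 11 (R CAS): counter=4 r=(2,4,3) succ=(2,1,0) retry=(0,1,1)
step 12 (Q CAS): counter=5 r=(2,4,3) succ=(2,2,0) retry=(0,1,1)
step 13 (Q LOAD): counter=5 r=(2,5,3) succ=(2,2,0) retry=(0,1,1)
step 14 (Q CAS): counter=6 r=(2,5,3) succ=(2,3,0) retry=(0,1,1)

counter=6 r=(2,5,3) succ=(2,3,0) retry=(0,1,1)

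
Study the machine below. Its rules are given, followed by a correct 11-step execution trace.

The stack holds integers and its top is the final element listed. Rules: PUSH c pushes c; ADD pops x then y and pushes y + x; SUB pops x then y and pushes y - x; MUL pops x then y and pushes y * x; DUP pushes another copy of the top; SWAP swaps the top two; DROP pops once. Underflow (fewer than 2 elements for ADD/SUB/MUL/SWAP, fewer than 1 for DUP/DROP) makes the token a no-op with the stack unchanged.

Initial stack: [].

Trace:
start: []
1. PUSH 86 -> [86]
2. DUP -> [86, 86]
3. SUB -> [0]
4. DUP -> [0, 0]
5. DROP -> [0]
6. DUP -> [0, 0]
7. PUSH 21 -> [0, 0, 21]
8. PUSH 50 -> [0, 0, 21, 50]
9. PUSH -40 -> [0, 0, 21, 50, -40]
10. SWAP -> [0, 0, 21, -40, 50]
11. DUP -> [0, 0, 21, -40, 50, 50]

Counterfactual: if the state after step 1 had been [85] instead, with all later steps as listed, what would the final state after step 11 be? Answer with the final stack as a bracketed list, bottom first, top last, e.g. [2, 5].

state after step 1 := [85]
2. DUP -> [85, 85]
3. SUB -> [0]
4. DUP -> [0, 0]
5. DROP -> [0]
6. DUP -> [0, 0]
7. PUSH 21 -> [0, 0, 21]
8. PUSH 50 -> [0, 0, 21, 50]
9. PUSH -40 -> [0, 0, 21, 50, -40]
10. SWAP -> [0, 0, 21, -40, 50]
11. DUP -> [0, 0, 21, -40, 50, 50]

[0, 0, 21, -40, 50, 50]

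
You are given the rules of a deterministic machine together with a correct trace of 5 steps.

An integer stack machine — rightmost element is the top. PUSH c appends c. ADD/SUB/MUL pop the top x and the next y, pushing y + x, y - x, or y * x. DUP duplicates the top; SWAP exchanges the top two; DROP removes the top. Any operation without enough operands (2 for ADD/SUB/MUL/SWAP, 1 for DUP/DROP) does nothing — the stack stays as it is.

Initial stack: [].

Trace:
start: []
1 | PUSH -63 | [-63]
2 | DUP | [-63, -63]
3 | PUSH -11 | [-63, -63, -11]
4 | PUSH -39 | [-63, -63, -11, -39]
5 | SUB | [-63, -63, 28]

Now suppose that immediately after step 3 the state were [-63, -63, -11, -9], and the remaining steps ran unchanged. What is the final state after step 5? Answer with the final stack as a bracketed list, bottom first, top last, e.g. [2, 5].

[-63, -63, -11, 30]

state after step 3 := [-63, -63, -11, -9]
4 | PUSH -39 | [-63, -63, -11, -9, -39]
5 | SUB | [-63, -63, -11, 30]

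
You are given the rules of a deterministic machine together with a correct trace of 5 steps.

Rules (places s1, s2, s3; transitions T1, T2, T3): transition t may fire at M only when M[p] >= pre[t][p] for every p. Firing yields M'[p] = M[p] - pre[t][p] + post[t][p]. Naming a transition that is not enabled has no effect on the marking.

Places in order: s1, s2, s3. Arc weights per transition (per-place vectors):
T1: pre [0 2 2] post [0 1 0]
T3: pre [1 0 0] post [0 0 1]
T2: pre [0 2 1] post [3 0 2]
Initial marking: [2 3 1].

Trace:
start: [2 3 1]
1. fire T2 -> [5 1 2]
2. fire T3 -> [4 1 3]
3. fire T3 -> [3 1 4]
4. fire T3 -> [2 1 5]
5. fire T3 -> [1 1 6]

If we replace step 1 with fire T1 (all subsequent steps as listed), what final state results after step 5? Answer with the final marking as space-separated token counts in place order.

(re-executing from step 1 with the substitution; state before step 1: [2 3 1])
1. fire T1 -> [2 3 1]
2. fire T3 -> [1 3 2]
3. fire T3 -> [0 3 3]
4. fire T3 -> [0 3 3]
5. fire T3 -> [0 3 3]

0 3 3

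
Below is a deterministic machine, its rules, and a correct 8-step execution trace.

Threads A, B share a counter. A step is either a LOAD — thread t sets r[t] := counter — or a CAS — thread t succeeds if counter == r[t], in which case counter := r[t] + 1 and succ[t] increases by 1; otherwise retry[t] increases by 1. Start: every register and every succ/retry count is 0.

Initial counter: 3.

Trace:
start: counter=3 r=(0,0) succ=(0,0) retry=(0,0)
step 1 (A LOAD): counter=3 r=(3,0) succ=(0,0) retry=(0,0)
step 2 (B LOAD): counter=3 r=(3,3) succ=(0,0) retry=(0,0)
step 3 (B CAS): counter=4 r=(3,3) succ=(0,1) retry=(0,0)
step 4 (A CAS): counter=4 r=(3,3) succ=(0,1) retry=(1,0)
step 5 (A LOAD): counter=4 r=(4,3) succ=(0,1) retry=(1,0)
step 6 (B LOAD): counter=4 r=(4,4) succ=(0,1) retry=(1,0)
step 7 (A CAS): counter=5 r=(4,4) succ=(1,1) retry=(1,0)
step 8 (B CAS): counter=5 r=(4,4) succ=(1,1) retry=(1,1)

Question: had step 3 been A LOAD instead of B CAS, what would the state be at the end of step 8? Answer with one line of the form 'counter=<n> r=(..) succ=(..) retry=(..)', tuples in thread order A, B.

counter=5 r=(4,4) succ=(2,0) retry=(0,1)

(re-executing from step 3 with the substitution; state before step 3: counter=3 r=(3,3) succ=(0,0) retry=(0,0))
step 3 (A LOAD): counter=3 r=(3,3) succ=(0,0) retry=(0,0)
step 4 (A CAS): counter=4 r=(3,3) succ=(1,0) retry=(0,0)
step 5 (A LOAD): counter=4 r=(4,3) succ=(1,0) retry=(0,0)
step 6 (B LOAD): counter=4 r=(4,4) succ=(1,0) retry=(0,0)
step 7 (A CAS): counter=5 r=(4,4) succ=(2,0) retry=(0,0)
step 8 (B CAS): counter=5 r=(4,4) succ=(2,0) retry=(0,1)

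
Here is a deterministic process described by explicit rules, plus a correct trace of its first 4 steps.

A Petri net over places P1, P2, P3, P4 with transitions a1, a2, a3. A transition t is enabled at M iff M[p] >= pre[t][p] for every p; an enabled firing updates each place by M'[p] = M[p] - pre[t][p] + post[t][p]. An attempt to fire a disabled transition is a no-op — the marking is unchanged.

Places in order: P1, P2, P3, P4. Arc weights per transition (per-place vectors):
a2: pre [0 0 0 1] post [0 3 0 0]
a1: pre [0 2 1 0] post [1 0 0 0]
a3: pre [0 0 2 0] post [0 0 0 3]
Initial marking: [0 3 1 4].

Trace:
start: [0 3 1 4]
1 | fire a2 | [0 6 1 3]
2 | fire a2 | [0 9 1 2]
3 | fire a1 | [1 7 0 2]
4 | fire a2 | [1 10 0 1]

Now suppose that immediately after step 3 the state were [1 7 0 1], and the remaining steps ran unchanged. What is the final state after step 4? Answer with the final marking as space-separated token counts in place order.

state after step 3 := [1 7 0 1]
4 | fire a2 | [1 10 0 0]

1 10 0 0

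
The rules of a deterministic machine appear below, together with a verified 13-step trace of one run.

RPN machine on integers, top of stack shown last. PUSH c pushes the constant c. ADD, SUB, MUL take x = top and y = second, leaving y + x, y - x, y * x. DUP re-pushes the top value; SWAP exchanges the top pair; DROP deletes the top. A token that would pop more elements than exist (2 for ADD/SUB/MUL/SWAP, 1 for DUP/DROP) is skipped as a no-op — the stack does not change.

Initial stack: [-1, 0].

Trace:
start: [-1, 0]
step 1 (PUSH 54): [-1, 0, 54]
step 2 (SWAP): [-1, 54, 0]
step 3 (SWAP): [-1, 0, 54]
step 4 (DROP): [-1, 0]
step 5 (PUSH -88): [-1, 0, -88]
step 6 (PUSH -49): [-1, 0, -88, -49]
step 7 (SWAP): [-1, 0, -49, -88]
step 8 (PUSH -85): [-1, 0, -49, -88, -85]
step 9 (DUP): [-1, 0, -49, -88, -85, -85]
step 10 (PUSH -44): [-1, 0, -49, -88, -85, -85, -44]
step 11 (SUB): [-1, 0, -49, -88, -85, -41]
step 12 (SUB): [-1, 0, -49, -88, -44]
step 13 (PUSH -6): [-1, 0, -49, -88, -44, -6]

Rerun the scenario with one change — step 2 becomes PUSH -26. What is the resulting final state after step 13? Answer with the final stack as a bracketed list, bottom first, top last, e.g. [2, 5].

(re-executing from step 2 with the substitution; state before step 2: [-1, 0, 54])
step 2 (PUSH -26): [-1, 0, 54, -26]
step 3 (SWAP): [-1, 0, -26, 54]
step 4 (DROP): [-1, 0, -26]
step 5 (PUSH -88): [-1, 0, -26, -88]
step 6 (PUSH -49): [-1, 0, -26, -88, -49]
step 7 (SWAP): [-1, 0, -26, -49, -88]
step 8 (PUSH -85): [-1, 0, -26, -49, -88, -85]
step 9 (DUP): [-1, 0, -26, -49, -88, -85, -85]
step 10 (PUSH -44): [-1, 0, -26, -49, -88, -85, -85, -44]
step 11 (SUB): [-1, 0, -26, -49, -88, -85, -41]
step 12 (SUB): [-1, 0, -26, -49, -88, -44]
step 13 (PUSH -6): [-1, 0, -26, -49, -88, -44, -6]

[-1, 0, -26, -49, -88, -44, -6]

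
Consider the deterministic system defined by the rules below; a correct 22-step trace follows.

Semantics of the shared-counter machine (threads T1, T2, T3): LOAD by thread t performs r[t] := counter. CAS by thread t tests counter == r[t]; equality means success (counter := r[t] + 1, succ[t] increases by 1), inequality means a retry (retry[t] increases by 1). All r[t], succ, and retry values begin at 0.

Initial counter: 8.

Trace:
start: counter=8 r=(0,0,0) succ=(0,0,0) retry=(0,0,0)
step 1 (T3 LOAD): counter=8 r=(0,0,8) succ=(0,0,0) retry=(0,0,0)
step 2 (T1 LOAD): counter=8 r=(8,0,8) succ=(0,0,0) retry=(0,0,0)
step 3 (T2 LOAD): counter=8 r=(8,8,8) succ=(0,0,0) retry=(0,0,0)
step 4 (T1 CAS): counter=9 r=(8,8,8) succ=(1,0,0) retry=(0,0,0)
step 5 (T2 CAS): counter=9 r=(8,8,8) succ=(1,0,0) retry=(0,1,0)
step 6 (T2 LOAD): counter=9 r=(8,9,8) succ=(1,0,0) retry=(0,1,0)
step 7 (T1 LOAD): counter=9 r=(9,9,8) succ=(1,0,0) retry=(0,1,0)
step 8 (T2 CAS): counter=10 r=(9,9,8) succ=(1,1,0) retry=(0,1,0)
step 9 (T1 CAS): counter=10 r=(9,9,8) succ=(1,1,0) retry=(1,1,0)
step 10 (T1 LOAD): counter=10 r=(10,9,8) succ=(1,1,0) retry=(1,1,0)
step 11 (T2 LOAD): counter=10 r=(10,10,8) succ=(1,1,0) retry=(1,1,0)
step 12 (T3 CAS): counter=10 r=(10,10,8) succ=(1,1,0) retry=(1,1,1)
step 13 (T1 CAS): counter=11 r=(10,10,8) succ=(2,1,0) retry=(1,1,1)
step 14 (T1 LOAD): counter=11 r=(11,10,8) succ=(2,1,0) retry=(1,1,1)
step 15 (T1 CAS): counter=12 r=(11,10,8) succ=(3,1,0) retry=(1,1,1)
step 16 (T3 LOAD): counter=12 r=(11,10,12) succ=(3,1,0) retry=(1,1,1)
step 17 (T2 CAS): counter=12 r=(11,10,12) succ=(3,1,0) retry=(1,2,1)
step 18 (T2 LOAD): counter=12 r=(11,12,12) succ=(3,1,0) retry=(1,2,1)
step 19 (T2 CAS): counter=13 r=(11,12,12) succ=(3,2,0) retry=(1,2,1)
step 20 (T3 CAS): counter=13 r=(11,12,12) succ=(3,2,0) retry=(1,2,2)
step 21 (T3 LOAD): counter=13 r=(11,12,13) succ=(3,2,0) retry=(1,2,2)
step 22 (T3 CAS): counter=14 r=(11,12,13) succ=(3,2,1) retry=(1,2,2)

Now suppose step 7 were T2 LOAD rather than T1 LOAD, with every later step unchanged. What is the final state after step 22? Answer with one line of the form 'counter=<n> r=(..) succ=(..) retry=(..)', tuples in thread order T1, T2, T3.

counter=14 r=(11,12,13) succ=(3,2,1) retry=(1,2,2)

(re-executing from step 7 with the substitution; state before step 7: counter=9 r=(8,9,8) succ=(1,0,0) retry=(0,1,0))
step 7 (T2 LOAD): counter=9 r=(8,9,8) succ=(1,0,0) retry=(0,1,0)
step 8 (T2 CAS): counter=10 r=(8,9,8) succ=(1,1,0) retry=(0,1,0)
step 9 (T1 CAS): counter=10 r=(8,9,8) succ=(1,1,0) retry=(1,1,0)
step 10 (T1 LOAD): counter=10 r=(10,9,8) succ=(1,1,0) retry=(1,1,0)
step 11 (T2 LOAD): counter=10 r=(10,10,8) succ=(1,1,0) retry=(1,1,0)
step 12 (T3 CAS): counter=10 r=(10,10,8) succ=(1,1,0) retry=(1,1,1)
step 13 (T1 CAS): counter=11 r=(10,10,8) succ=(2,1,0) retry=(1,1,1)
step 14 (T1 LOAD): counter=11 r=(11,10,8) succ=(2,1,0) retry=(1,1,1)
step 15 (T1 CAS): counter=12 r=(11,10,8) succ=(3,1,0) retry=(1,1,1)
step 16 (T3 LOAD): counter=12 r=(11,10,12) succ=(3,1,0) retry=(1,1,1)
step 17 (T2 CAS): counter=12 r=(11,10,12) succ=(3,1,0) retry=(1,2,1)
step 18 (T2 LOAD): counter=12 r=(11,12,12) succ=(3,1,0) retry=(1,2,1)
step 19 (T2 CAS): counter=13 r=(11,12,12) succ=(3,2,0) retry=(1,2,1)
step 20 (T3 CAS): counter=13 r=(11,12,12) succ=(3,2,0) retry=(1,2,2)
step 21 (T3 LOAD): counter=13 r=(11,12,13) succ=(3,2,0) retry=(1,2,2)
step 22 (T3 CAS): counter=14 r=(11,12,13) succ=(3,2,1) retry=(1,2,2)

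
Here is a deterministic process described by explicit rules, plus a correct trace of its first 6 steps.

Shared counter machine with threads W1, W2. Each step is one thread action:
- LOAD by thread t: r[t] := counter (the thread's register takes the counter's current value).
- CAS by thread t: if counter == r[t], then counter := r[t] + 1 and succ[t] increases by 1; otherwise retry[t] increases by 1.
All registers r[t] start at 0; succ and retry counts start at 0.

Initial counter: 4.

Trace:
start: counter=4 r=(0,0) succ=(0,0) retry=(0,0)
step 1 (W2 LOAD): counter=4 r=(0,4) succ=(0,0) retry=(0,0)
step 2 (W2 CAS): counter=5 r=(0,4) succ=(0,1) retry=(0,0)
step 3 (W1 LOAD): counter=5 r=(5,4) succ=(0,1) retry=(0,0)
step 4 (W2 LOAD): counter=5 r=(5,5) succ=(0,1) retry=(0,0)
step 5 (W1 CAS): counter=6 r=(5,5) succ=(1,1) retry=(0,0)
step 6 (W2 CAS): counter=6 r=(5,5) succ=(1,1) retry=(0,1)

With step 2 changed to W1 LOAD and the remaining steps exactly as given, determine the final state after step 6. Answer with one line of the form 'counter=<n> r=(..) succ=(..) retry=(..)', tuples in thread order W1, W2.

counter=5 r=(4,4) succ=(1,0) retry=(0,1)

(re-executing from step 2 with the substitution; state before step 2: counter=4 r=(0,4) succ=(0,0) retry=(0,0))
step 2 (W1 LOAD): counter=4 r=(4,4) succ=(0,0) retry=(0,0)
step 3 (W1 LOAD): counter=4 r=(4,4) succ=(0,0) retry=(0,0)
step 4 (W2 LOAD): counter=4 r=(4,4) succ=(0,0) retry=(0,0)
step 5 (W1 CAS): counter=5 r=(4,4) succ=(1,0) retry=(0,0)
step 6 (W2 CAS): counter=5 r=(4,4) succ=(1,0) retry=(0,1)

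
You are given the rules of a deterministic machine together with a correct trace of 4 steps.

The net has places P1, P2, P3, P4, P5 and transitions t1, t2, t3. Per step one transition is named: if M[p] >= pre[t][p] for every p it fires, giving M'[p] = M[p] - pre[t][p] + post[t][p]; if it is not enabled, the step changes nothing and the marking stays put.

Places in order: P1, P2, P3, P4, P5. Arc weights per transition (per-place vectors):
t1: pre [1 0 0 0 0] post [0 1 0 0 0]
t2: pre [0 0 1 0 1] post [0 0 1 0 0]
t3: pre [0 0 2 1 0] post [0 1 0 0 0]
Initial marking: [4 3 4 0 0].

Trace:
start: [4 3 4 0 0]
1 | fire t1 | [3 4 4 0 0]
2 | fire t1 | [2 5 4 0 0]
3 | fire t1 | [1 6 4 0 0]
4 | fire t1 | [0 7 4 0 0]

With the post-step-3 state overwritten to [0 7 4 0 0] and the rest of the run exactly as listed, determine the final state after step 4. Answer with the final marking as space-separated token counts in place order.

state after step 3 := [0 7 4 0 0]
4 | fire t1 | [0 7 4 0 0]

0 7 4 0 0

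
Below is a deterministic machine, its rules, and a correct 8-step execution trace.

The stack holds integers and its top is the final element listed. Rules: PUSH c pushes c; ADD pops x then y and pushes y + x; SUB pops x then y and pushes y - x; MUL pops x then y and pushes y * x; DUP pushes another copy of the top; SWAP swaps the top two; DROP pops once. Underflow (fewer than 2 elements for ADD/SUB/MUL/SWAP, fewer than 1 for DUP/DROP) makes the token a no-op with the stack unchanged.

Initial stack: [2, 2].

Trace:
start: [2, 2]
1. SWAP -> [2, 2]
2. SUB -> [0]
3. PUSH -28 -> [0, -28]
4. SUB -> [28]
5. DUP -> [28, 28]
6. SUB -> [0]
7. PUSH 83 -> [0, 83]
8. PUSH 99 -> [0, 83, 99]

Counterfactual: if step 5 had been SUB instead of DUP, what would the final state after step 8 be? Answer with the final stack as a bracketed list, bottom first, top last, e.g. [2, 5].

[28, 83, 99]

(re-executing from step 5 with the substitution; state before step 5: [28])
5. SUB -> [28]
6. SUB -> [28]
7. PUSH 83 -> [28, 83]
8. PUSH 99 -> [28, 83, 99]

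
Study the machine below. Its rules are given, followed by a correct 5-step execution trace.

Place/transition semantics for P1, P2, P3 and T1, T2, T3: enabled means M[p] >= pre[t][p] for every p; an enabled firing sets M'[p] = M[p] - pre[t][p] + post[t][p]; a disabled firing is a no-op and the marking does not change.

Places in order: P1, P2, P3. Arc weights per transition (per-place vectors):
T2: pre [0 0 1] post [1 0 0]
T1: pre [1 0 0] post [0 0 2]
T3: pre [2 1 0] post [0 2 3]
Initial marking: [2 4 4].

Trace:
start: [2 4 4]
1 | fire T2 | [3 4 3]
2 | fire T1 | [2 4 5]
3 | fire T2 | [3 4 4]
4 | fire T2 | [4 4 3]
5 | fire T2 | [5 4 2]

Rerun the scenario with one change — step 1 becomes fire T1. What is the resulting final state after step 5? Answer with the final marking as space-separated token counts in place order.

3 4 5

(re-executing from step 1 with the substitution; state before step 1: [2 4 4])
1 | fire T1 | [1 4 6]
2 | fire T1 | [0 4 8]
3 | fire T2 | [1 4 7]
4 | fire T2 | [2 4 6]
5 | fire T2 | [3 4 5]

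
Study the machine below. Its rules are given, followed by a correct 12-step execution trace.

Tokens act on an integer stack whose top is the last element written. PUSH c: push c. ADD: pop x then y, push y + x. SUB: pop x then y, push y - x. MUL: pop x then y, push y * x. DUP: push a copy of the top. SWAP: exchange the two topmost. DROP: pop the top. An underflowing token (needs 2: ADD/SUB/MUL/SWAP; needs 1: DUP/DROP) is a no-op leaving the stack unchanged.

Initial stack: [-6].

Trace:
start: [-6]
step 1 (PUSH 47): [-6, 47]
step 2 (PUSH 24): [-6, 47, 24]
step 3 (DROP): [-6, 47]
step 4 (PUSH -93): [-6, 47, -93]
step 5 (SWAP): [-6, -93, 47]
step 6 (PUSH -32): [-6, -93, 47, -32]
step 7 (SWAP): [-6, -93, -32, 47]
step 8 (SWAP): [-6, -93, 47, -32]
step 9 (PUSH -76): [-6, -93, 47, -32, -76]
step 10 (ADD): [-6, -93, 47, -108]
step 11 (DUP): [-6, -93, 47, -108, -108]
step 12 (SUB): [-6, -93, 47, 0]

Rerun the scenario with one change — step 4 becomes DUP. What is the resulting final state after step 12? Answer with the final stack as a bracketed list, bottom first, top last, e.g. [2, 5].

(re-executing from step 4 with the substitution; state before step 4: [-6, 47])
step 4 (DUP): [-6, 47, 47]
step 5 (SWAP): [-6, 47, 47]
step 6 (PUSH -32): [-6, 47, 47, -32]
step 7 (SWAP): [-6, 47, -32, 47]
step 8 (SWAP): [-6, 47, 47, -32]
step 9 (PUSH -76): [-6, 47, 47, -32, -76]
step 10 (ADD): [-6, 47, 47, -108]
step 11 (DUP): [-6, 47, 47, -108, -108]
step 12 (SUB): [-6, 47, 47, 0]

[-6, 47, 47, 0]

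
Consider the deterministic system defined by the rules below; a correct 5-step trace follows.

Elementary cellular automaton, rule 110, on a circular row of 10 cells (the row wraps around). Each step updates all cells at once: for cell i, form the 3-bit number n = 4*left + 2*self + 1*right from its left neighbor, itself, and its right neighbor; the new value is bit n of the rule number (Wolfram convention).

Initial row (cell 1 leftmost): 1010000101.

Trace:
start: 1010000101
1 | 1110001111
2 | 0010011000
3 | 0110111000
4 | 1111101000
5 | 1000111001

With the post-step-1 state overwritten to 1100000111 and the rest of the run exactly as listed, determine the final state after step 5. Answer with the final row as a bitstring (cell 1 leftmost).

0101111111

state after step 1 := 1100000111
2 | 0100001100
3 | 1100011100
4 | 1100110101
5 | 0101111111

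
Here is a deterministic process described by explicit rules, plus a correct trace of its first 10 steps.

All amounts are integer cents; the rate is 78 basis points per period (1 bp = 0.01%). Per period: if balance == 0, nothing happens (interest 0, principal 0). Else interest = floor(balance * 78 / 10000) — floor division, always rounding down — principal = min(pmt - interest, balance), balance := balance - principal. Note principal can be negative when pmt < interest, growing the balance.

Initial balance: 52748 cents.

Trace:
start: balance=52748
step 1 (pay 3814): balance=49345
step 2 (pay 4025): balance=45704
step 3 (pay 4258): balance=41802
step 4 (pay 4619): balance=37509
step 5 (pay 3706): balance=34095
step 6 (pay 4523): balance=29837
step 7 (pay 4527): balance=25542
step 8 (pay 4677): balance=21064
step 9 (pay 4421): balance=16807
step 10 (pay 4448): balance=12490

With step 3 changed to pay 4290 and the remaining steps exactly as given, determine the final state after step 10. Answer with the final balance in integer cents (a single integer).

(re-executing from step 3 with the substitution; state before step 3: balance=45704)
step 3 (pay 4290): balance=41770
step 4 (pay 4619): balance=37476
step 5 (pay 3706): balance=34062
step 6 (pay 4523): balance=29804
step 7 (pay 4527): balance=25509
step 8 (pay 4677): balance=21030
step 9 (pay 4421): balance=16773
step 10 (pay 4448): balance=12455

12455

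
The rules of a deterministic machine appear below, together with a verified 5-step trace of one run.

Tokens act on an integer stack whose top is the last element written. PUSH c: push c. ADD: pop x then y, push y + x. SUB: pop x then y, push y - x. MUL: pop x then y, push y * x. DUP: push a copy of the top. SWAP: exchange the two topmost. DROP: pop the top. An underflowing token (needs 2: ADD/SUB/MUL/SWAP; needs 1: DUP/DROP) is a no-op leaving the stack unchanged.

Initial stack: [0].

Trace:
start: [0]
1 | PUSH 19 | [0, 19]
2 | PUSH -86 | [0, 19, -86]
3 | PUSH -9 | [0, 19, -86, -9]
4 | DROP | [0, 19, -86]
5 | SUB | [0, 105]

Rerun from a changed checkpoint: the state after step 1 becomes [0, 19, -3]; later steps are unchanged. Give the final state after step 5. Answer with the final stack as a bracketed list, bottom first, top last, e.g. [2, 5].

state after step 1 := [0, 19, -3]
2 | PUSH -86 | [0, 19, -3, -86]
3 | PUSH -9 | [0, 19, -3, -86, -9]
4 | DROP | [0, 19, -3, -86]
5 | SUB | [0, 19, 83]

[0, 19, 83]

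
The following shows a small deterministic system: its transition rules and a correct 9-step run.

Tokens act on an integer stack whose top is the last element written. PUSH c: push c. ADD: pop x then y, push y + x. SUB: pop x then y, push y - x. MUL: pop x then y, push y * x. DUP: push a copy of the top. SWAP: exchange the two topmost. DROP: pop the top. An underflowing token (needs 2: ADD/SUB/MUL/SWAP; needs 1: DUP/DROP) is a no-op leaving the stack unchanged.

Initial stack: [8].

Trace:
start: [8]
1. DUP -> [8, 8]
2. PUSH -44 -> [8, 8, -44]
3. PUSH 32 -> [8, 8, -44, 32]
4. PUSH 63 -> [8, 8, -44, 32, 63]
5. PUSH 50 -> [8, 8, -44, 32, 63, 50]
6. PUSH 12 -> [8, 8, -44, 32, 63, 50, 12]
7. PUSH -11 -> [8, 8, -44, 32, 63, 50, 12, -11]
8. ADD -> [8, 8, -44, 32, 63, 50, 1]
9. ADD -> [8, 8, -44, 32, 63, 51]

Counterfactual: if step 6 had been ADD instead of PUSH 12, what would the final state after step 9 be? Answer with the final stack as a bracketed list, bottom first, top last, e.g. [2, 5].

[8, 8, -44, 134]

(re-executing from step 6 with the substitution; state before step 6: [8, 8, -44, 32, 63, 50])
6. ADD -> [8, 8, -44, 32, 113]
7. PUSH -11 -> [8, 8, -44, 32, 113, -11]
8. ADD -> [8, 8, -44, 32, 102]
9. ADD -> [8, 8, -44, 134]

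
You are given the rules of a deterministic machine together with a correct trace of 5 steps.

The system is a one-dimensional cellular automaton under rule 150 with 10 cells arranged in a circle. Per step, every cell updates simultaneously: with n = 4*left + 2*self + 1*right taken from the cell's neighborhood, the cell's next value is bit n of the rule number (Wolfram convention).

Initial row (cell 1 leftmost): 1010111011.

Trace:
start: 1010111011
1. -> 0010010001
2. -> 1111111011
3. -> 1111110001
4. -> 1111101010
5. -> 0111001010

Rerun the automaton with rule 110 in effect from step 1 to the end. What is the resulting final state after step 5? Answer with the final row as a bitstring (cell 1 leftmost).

(re-executing steps 1..5 under rule 110; state before step 1: 1010111011)
1. -> 1111101110
2. -> 1000111011
3. -> 1001101110
4. -> 1011111011
5. -> 1110001110

1110001110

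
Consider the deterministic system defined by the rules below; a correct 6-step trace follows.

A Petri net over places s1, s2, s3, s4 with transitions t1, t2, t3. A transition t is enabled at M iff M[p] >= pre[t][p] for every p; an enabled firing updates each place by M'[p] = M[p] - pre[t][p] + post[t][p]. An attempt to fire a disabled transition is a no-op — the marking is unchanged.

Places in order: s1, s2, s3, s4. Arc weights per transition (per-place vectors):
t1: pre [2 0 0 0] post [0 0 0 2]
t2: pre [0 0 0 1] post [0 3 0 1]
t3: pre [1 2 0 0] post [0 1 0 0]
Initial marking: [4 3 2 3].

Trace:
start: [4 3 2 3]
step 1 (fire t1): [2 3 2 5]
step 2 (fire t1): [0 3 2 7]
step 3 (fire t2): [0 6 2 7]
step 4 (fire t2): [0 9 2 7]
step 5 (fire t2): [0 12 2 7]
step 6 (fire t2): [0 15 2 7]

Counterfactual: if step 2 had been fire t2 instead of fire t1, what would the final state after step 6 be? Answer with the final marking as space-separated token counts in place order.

2 18 2 5

(re-executing from step 2 with the substitution; state before step 2: [2 3 2 5])
step 2 (fire t2): [2 6 2 5]
step 3 (fire t2): [2 9 2 5]
step 4 (fire t2): [2 12 2 5]
step 5 (fire t2): [2 15 2 5]
step 6 (fire t2): [2 18 2 5]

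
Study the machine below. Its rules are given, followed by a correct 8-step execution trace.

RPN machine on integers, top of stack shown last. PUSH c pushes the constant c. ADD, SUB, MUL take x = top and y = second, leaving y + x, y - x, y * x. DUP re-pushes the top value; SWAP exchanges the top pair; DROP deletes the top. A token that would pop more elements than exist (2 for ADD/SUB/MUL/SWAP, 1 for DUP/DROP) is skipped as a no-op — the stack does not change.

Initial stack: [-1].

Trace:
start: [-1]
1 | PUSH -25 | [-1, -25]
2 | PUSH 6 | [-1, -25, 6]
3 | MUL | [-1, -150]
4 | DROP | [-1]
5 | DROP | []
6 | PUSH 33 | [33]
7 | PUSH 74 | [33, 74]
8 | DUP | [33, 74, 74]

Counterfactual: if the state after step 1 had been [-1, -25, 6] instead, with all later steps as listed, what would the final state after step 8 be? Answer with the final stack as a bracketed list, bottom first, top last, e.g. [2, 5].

[-1, 33, 74, 74]

state after step 1 := [-1, -25, 6]
2 | PUSH 6 | [-1, -25, 6, 6]
3 | MUL | [-1, -25, 36]
4 | DROP | [-1, -25]
5 | DROP | [-1]
6 | PUSH 33 | [-1, 33]
7 | PUSH 74 | [-1, 33, 74]
8 | DUP | [-1, 33, 74, 74]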